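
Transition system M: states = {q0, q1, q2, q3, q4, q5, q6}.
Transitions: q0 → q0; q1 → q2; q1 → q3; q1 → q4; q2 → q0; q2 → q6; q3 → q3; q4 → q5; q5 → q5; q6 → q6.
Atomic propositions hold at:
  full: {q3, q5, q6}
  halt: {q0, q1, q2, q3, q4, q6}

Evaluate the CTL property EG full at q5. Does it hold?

Yes

EG full: greatest fixpoint, start Z0 = {q3, q5, q6}, keep only states in Sat with some successor in Z. Already a fixed point.
Sat(EG full) = {q3, q5, q6}
q5 ∈ Sat(EG full) = {q3, q5, q6}, so the formula holds at q5.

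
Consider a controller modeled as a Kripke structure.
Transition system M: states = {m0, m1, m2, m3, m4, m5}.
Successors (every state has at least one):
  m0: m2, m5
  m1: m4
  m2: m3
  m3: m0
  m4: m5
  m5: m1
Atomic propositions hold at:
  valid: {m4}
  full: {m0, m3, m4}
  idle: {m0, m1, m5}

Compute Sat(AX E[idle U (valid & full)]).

Sat(valid & full) = {m4}
E[idle U (valid & full)]: least fixpoint, start Z0 = Sat((valid & full)) = {m4}, add states in Sat(idle) with some successor in Z. Z1 = {m1, m4}; Z2 = {m1, m4, m5}; Z3 = {m0, m1, m4, m5}; fixed.
Sat(E[idle U (valid & full)]) = {m0, m1, m4, m5}
Sat(AX E[idle U (valid & full)]) = {s : every successor in {m0, m1, m4, m5}} = {m1, m3, m4, m5}

{m1, m3, m4, m5}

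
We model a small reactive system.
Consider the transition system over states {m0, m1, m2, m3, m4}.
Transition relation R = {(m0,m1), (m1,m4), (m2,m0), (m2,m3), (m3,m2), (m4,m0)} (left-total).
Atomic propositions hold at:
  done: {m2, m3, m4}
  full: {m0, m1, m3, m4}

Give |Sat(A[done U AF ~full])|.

Sat(~full) = {m2}
AF ~full: least fixpoint, start Z0 = {m2}, add states with every successor in Z. Z1 = {m2, m3}; fixed.
Sat(AF ~full) = {m2, m3}
A[done U AF ~full]: least fixpoint, start Z0 = Sat(AF ~full) = {m2, m3}, add states in Sat(done) with every successor in Z. Already a fixed point.
Sat(A[done U AF ~full]) = {m2, m3}
|Sat(A[done U AF ~full])| = |{m2, m3}| = 2.

2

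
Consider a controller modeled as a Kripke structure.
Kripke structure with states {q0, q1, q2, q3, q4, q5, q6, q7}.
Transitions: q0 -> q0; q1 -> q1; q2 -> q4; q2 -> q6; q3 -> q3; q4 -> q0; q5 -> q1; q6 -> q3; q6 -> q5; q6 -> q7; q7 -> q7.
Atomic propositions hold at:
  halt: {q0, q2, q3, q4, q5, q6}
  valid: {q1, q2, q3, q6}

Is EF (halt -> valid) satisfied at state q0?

Sat(halt -> valid) = {q1, q2, q3, q6, q7}
EF (halt -> valid): least fixpoint, start Z0 = {q1, q2, q3, q6, q7}, add states with some successor in Z. Z1 = {q1, q2, q3, q5, q6, q7}; fixed.
Sat(EF (halt -> valid)) = {q1, q2, q3, q5, q6, q7}
q0 ∉ Sat(EF (halt -> valid)) = {q1, q2, q3, q5, q6, q7}, so the formula does not hold at q0.

No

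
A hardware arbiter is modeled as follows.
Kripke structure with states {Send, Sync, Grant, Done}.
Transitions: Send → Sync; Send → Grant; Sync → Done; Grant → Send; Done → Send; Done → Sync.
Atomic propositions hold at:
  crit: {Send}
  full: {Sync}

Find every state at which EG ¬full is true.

Sat(¬full) = {Send, Grant, Done}
EG ¬full: greatest fixpoint, start Z0 = {Send, Grant, Done}, keep only states in Sat with some successor in Z. Already a fixed point.
Sat(EG ¬full) = {Send, Grant, Done}

{Send, Grant, Done}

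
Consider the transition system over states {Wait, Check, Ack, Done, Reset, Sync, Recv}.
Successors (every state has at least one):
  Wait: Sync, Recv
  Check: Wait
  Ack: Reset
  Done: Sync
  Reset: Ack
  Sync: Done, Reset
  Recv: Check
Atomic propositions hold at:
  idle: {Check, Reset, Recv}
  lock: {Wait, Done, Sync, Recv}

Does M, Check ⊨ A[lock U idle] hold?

Yes

A[lock U idle]: least fixpoint, start Z0 = Sat(idle) = {Check, Reset, Recv}, add states in Sat(lock) with every successor in Z. Already a fixed point.
Sat(A[lock U idle]) = {Check, Reset, Recv}
Check ∈ Sat(A[lock U idle]) = {Check, Reset, Recv}, so the formula holds at Check.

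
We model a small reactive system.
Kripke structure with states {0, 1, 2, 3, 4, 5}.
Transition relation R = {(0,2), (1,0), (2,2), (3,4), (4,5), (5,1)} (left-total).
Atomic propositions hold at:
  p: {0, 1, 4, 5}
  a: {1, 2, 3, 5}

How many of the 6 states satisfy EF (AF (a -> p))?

Sat(a -> p) = {0, 1, 4, 5}
AF (a -> p): least fixpoint, start Z0 = {0, 1, 4, 5}, add states with every successor in Z. Z1 = {0, 1, 3, 4, 5}; fixed.
Sat(AF (a -> p)) = {0, 1, 3, 4, 5}
EF (AF (a -> p)): least fixpoint, start Z0 = {0, 1, 3, 4, 5}, add states with some successor in Z. Already a fixed point.
Sat(EF (AF (a -> p))) = {0, 1, 3, 4, 5}
|Sat(EF (AF (a -> p)))| = |{0, 1, 3, 4, 5}| = 5.

5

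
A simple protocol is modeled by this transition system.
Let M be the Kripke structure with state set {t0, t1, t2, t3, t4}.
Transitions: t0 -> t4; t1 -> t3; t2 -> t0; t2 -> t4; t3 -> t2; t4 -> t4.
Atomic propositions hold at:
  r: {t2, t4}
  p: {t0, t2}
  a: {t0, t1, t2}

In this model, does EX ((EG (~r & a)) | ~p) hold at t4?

Sat(~r) = {t0, t1, t3}
Sat(~r & a) = {t0, t1}
EG (~r & a): greatest fixpoint, start Z0 = {t0, t1}, keep only states in Sat with some successor in Z. Z1 = ∅; fixed.
Sat(EG (~r & a)) = ∅
Sat(~p) = {t1, t3, t4}
Sat((EG (~r & a)) | ~p) = {t1, t3, t4}
Sat(EX ((EG (~r & a)) | ~p)) = {s : some successor in {t1, t3, t4}} = {t0, t1, t2, t4}
t4 ∈ Sat(EX ((EG (~r & a)) | ~p)) = {t0, t1, t2, t4}, so the formula holds at t4.

Yes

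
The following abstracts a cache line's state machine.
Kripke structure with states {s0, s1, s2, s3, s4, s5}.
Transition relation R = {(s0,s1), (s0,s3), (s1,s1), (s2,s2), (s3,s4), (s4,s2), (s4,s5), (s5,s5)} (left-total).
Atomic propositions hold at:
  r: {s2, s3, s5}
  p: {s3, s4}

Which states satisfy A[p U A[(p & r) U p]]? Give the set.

Sat(p & r) = {s3}
A[(p & r) U p]: least fixpoint, start Z0 = Sat(p) = {s3, s4}, add states in Sat(p & r) with every successor in Z. Already a fixed point.
Sat(A[(p & r) U p]) = {s3, s4}
A[p U A[(p & r) U p]]: least fixpoint, start Z0 = Sat(A[(p & r) U p]) = {s3, s4}, add states in Sat(p) with every successor in Z. Already a fixed point.
Sat(A[p U A[(p & r) U p]]) = {s3, s4}

{s3, s4}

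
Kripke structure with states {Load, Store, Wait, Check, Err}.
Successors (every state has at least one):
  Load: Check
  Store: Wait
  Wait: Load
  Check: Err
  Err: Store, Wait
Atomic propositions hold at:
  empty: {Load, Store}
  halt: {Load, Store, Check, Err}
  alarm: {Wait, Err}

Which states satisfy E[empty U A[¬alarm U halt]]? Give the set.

Sat(¬alarm) = {Load, Store, Check}
A[¬alarm U halt]: least fixpoint, start Z0 = Sat(halt) = {Load, Store, Check, Err}, add states in Sat(¬alarm) with every successor in Z. Already a fixed point.
Sat(A[¬alarm U halt]) = {Load, Store, Check, Err}
E[empty U A[¬alarm U halt]]: least fixpoint, start Z0 = Sat(A[¬alarm U halt]) = {Load, Store, Check, Err}, add states in Sat(empty) with some successor in Z. Already a fixed point.
Sat(E[empty U A[¬alarm U halt]]) = {Load, Store, Check, Err}

{Load, Store, Check, Err}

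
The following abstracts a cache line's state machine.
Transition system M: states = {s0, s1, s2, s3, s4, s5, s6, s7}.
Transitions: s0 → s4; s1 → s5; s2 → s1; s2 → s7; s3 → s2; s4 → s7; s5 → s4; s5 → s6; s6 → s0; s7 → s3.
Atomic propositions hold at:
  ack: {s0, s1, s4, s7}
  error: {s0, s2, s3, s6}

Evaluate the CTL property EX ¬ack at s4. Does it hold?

No

Sat(¬ack) = {s2, s3, s5, s6}
Sat(EX ¬ack) = {s : some successor in {s2, s3, s5, s6}} = {s1, s3, s5, s7}
s4 ∉ Sat(EX ¬ack) = {s1, s3, s5, s7}, so the formula does not hold at s4.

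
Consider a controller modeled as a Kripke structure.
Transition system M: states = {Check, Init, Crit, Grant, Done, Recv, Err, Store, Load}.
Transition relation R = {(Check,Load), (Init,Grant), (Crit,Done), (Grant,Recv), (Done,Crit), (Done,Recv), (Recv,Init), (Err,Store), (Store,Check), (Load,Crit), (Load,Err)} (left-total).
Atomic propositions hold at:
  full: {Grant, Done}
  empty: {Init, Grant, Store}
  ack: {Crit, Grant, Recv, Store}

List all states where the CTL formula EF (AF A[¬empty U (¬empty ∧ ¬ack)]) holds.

Sat(¬empty) = {Check, Crit, Done, Recv, Err, Load}
Sat(¬ack) = {Check, Init, Done, Err, Load}
Sat(¬empty ∧ ¬ack) = {Check, Done, Err, Load}
A[¬empty U (¬empty ∧ ¬ack)]: least fixpoint, start Z0 = Sat((¬empty ∧ ¬ack)) = {Check, Done, Err, Load}, add states in Sat(¬empty) with every successor in Z. Z1 = {Check, Crit, Done, Err, Load}; fixed.
Sat(A[¬empty U (¬empty ∧ ¬ack)]) = {Check, Crit, Done, Err, Load}
AF A[¬empty U (¬empty ∧ ¬ack)]: least fixpoint, start Z0 = {Check, Crit, Done, Err, Load}, add states with every successor in Z. Z1 = {Check, Crit, Done, Err, Store, Load}; fixed.
Sat(AF A[¬empty U (¬empty ∧ ¬ack)]) = {Check, Crit, Done, Err, Store, Load}
EF (AF A[¬empty U (¬empty ∧ ¬ack)]): least fixpoint, start Z0 = {Check, Crit, Done, Err, Store, Load}, add states with some successor in Z. Already a fixed point.
Sat(EF (AF A[¬empty U (¬empty ∧ ¬ack)])) = {Check, Crit, Done, Err, Store, Load}

{Check, Crit, Done, Err, Store, Load}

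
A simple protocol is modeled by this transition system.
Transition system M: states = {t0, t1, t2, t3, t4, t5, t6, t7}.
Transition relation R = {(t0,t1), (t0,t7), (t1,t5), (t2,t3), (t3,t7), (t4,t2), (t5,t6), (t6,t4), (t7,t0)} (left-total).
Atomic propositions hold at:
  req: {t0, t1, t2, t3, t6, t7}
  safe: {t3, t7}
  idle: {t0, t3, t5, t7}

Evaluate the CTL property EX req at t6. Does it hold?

No

Sat(EX req) = {s : some successor in {t0, t1, t2, t3, t6, t7}} = {t0, t2, t3, t4, t5, t7}
t6 ∉ Sat(EX req) = {t0, t2, t3, t4, t5, t7}, so the formula does not hold at t6.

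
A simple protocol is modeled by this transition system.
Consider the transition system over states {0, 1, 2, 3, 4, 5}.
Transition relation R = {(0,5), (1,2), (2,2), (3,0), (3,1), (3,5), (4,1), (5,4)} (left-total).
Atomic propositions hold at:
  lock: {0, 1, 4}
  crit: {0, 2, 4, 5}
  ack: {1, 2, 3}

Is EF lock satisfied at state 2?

EF lock: least fixpoint, start Z0 = {0, 1, 4}, add states with some successor in Z. Z1 = {0, 1, 3, 4, 5}; fixed.
Sat(EF lock) = {0, 1, 3, 4, 5}
2 ∉ Sat(EF lock) = {0, 1, 3, 4, 5}, so the formula does not hold at 2.

No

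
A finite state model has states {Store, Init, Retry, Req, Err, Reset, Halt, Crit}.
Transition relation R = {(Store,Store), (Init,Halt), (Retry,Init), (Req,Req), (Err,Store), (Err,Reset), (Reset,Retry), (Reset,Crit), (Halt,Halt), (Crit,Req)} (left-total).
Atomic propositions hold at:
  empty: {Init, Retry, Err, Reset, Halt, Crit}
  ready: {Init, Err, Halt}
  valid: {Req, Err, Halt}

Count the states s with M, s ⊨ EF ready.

EF ready: least fixpoint, start Z0 = {Init, Err, Halt}, add states with some successor in Z. Z1 = {Init, Retry, Err, Halt}; Z2 = {Init, Retry, Err, Reset, Halt}; fixed.
Sat(EF ready) = {Init, Retry, Err, Reset, Halt}
|Sat(EF ready)| = |{Init, Retry, Err, Reset, Halt}| = 5.

5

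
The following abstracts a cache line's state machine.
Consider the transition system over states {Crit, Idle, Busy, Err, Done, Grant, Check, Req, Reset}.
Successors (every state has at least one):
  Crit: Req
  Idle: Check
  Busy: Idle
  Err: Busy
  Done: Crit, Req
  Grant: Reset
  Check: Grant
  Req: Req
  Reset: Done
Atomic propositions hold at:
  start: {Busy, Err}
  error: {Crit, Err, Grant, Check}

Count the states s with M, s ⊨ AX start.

Sat(AX start) = {s : every successor in {Busy, Err}} = {Err}
|Sat(AX start)| = |{Err}| = 1.

1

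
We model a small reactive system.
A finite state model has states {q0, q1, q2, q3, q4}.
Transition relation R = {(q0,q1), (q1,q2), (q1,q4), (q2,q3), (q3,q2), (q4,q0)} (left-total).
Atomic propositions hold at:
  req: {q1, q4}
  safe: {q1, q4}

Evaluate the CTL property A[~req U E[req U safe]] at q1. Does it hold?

Sat(~req) = {q0, q2, q3}
E[req U safe]: least fixpoint, start Z0 = Sat(safe) = {q1, q4}, add states in Sat(req) with some successor in Z. Already a fixed point.
Sat(E[req U safe]) = {q1, q4}
A[~req U E[req U safe]]: least fixpoint, start Z0 = Sat(E[req U safe]) = {q1, q4}, add states in Sat(~req) with every successor in Z. Z1 = {q0, q1, q4}; fixed.
Sat(A[~req U E[req U safe]]) = {q0, q1, q4}
q1 ∈ Sat(A[~req U E[req U safe]]) = {q0, q1, q4}, so the formula holds at q1.

Yes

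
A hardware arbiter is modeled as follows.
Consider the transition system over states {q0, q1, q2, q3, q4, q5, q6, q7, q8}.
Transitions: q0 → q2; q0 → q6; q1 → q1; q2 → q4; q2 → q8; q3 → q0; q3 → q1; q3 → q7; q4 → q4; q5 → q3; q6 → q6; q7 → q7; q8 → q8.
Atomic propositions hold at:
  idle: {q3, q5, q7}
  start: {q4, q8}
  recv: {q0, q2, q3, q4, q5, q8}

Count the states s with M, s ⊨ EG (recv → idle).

5

Sat(recv → idle) = {q1, q3, q5, q6, q7}
EG (recv → idle): greatest fixpoint, start Z0 = {q1, q3, q5, q6, q7}, keep only states in Sat with some successor in Z. Already a fixed point.
Sat(EG (recv → idle)) = {q1, q3, q5, q6, q7}
|Sat(EG (recv → idle))| = |{q1, q3, q5, q6, q7}| = 5.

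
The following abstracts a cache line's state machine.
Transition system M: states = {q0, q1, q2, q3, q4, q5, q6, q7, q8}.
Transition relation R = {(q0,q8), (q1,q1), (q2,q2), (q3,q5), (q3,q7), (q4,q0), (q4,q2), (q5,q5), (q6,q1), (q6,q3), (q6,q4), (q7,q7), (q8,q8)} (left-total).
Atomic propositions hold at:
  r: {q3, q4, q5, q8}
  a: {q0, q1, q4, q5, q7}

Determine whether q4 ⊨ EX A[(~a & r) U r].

No

Sat(~a) = {q2, q3, q6, q8}
Sat(~a & r) = {q3, q8}
A[(~a & r) U r]: least fixpoint, start Z0 = Sat(r) = {q3, q4, q5, q8}, add states in Sat(~a & r) with every successor in Z. Already a fixed point.
Sat(A[(~a & r) U r]) = {q3, q4, q5, q8}
Sat(EX A[(~a & r) U r]) = {s : some successor in {q3, q4, q5, q8}} = {q0, q3, q5, q6, q8}
q4 ∉ Sat(EX A[(~a & r) U r]) = {q0, q3, q5, q6, q8}, so the formula does not hold at q4.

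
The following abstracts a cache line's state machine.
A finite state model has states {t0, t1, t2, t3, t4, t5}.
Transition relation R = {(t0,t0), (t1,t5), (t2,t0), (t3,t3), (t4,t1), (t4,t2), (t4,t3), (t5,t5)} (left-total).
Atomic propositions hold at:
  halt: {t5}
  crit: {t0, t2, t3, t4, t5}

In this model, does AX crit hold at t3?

Sat(AX crit) = {s : every successor in {t0, t2, t3, t4, t5}} = {t0, t1, t2, t3, t5}
t3 ∈ Sat(AX crit) = {t0, t1, t2, t3, t5}, so the formula holds at t3.

Yes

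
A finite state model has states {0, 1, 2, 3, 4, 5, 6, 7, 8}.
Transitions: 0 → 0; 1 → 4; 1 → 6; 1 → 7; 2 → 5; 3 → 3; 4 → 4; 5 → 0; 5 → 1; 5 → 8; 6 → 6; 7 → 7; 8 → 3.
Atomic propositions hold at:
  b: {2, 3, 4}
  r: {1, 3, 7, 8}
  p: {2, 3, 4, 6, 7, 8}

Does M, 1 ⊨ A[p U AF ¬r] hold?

Sat(¬r) = {0, 2, 4, 5, 6}
AF ¬r: least fixpoint, start Z0 = {0, 2, 4, 5, 6}, add states with every successor in Z. Already a fixed point.
Sat(AF ¬r) = {0, 2, 4, 5, 6}
A[p U AF ¬r]: least fixpoint, start Z0 = Sat(AF ¬r) = {0, 2, 4, 5, 6}, add states in Sat(p) with every successor in Z. Already a fixed point.
Sat(A[p U AF ¬r]) = {0, 2, 4, 5, 6}
1 ∉ Sat(A[p U AF ¬r]) = {0, 2, 4, 5, 6}, so the formula does not hold at 1.

No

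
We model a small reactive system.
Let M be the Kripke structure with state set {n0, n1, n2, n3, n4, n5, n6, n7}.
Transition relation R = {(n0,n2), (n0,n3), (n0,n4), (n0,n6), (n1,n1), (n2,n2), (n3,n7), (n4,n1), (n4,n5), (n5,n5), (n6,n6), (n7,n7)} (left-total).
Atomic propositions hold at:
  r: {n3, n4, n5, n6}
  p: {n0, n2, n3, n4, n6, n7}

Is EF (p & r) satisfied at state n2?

No

Sat(p & r) = {n3, n4, n6}
EF (p & r): least fixpoint, start Z0 = {n3, n4, n6}, add states with some successor in Z. Z1 = {n0, n3, n4, n6}; fixed.
Sat(EF (p & r)) = {n0, n3, n4, n6}
n2 ∉ Sat(EF (p & r)) = {n0, n3, n4, n6}, so the formula does not hold at n2.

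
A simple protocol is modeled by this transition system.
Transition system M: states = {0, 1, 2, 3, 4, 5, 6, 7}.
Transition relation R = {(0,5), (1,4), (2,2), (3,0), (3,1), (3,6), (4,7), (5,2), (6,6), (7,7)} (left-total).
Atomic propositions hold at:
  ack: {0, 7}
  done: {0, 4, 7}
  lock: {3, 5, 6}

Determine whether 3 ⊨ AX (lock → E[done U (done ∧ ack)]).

No

Sat(done ∧ ack) = {0, 7}
E[done U (done ∧ ack)]: least fixpoint, start Z0 = Sat((done ∧ ack)) = {0, 7}, add states in Sat(done) with some successor in Z. Z1 = {0, 4, 7}; fixed.
Sat(E[done U (done ∧ ack)]) = {0, 4, 7}
Sat(lock → E[done U (done ∧ ack)]) = {0, 1, 2, 4, 7}
Sat(AX (lock → E[done U (done ∧ ack)])) = {s : every successor in {0, 1, 2, 4, 7}} = {1, 2, 4, 5, 7}
3 ∉ Sat(AX (lock → E[done U (done ∧ ack)])) = {1, 2, 4, 5, 7}, so the formula does not hold at 3.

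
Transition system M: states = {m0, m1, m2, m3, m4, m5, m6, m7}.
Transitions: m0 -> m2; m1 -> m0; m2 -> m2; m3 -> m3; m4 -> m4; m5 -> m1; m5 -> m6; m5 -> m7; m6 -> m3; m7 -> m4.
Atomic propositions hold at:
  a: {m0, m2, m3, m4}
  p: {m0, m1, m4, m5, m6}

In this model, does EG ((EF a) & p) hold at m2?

No

EF a: least fixpoint, start Z0 = {m0, m2, m3, m4}, add states with some successor in Z. Z1 = {m0, m1, m2, m3, m4, m6, m7}; Z2 = {m0, m1, m2, m3, m4, m5, m6, m7}; fixed.
Sat(EF a) = {m0, m1, m2, m3, m4, m5, m6, m7}
Sat((EF a) & p) = {m0, m1, m4, m5, m6}
EG ((EF a) & p): greatest fixpoint, start Z0 = {m0, m1, m4, m5, m6}, keep only states in Sat with some successor in Z. Z1 = {m1, m4, m5}; Z2 = {m4, m5}; Z3 = {m4}; fixed.
Sat(EG ((EF a) & p)) = {m4}
m2 ∉ Sat(EG ((EF a) & p)) = {m4}, so the formula does not hold at m2.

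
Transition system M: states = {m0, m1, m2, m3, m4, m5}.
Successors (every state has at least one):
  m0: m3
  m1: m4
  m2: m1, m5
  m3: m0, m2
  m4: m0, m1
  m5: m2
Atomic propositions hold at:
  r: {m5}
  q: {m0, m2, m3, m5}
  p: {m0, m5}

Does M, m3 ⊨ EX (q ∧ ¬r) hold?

Yes

Sat(¬r) = {m0, m1, m2, m3, m4}
Sat(q ∧ ¬r) = {m0, m2, m3}
Sat(EX (q ∧ ¬r)) = {s : some successor in {m0, m2, m3}} = {m0, m3, m4, m5}
m3 ∈ Sat(EX (q ∧ ¬r)) = {m0, m3, m4, m5}, so the formula holds at m3.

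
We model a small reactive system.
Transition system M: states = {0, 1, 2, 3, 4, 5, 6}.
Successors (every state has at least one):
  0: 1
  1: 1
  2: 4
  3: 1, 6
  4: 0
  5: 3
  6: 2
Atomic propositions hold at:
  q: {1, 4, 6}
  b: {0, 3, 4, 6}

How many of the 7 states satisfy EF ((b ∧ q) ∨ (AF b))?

Sat(b ∧ q) = {4, 6}
AF b: least fixpoint, start Z0 = {0, 3, 4, 6}, add states with every successor in Z. Z1 = {0, 2, 3, 4, 5, 6}; fixed.
Sat(AF b) = {0, 2, 3, 4, 5, 6}
Sat((b ∧ q) ∨ (AF b)) = {0, 2, 3, 4, 5, 6}
EF ((b ∧ q) ∨ (AF b)): least fixpoint, start Z0 = {0, 2, 3, 4, 5, 6}, add states with some successor in Z. Already a fixed point.
Sat(EF ((b ∧ q) ∨ (AF b))) = {0, 2, 3, 4, 5, 6}
|Sat(EF ((b ∧ q) ∨ (AF b)))| = |{0, 2, 3, 4, 5, 6}| = 6.

6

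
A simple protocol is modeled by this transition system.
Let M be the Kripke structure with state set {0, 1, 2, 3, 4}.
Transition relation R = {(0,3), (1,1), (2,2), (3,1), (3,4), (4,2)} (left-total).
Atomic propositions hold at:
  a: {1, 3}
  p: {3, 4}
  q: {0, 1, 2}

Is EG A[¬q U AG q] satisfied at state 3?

Yes

Sat(¬q) = {3, 4}
AG q: greatest fixpoint, start Z0 = {0, 1, 2}, keep only states in Sat with every successor in Z. Z1 = {1, 2}; fixed.
Sat(AG q) = {1, 2}
A[¬q U AG q]: least fixpoint, start Z0 = Sat(AG q) = {1, 2}, add states in Sat(¬q) with every successor in Z. Z1 = {1, 2, 4}; Z2 = {1, 2, 3, 4}; fixed.
Sat(A[¬q U AG q]) = {1, 2, 3, 4}
EG A[¬q U AG q]: greatest fixpoint, start Z0 = {1, 2, 3, 4}, keep only states in Sat with some successor in Z. Already a fixed point.
Sat(EG A[¬q U AG q]) = {1, 2, 3, 4}
3 ∈ Sat(EG A[¬q U AG q]) = {1, 2, 3, 4}, so the formula holds at 3.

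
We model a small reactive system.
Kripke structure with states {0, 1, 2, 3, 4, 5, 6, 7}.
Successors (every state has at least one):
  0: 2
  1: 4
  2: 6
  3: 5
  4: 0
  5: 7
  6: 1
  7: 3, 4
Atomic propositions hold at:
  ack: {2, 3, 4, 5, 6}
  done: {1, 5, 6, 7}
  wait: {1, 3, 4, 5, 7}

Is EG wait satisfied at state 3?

Yes

EG wait: greatest fixpoint, start Z0 = {1, 3, 4, 5, 7}, keep only states in Sat with some successor in Z. Z1 = {1, 3, 5, 7}; Z2 = {3, 5, 7}; fixed.
Sat(EG wait) = {3, 5, 7}
3 ∈ Sat(EG wait) = {3, 5, 7}, so the formula holds at 3.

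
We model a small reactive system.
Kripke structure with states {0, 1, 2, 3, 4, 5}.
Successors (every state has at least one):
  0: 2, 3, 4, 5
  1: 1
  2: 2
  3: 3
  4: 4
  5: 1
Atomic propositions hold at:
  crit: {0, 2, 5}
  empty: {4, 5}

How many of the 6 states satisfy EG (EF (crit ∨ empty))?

Sat(crit ∨ empty) = {0, 2, 4, 5}
EF (crit ∨ empty): least fixpoint, start Z0 = {0, 2, 4, 5}, add states with some successor in Z. Already a fixed point.
Sat(EF (crit ∨ empty)) = {0, 2, 4, 5}
EG (EF (crit ∨ empty)): greatest fixpoint, start Z0 = {0, 2, 4, 5}, keep only states in Sat with some successor in Z. Z1 = {0, 2, 4}; fixed.
Sat(EG (EF (crit ∨ empty))) = {0, 2, 4}
|Sat(EG (EF (crit ∨ empty)))| = |{0, 2, 4}| = 3.

3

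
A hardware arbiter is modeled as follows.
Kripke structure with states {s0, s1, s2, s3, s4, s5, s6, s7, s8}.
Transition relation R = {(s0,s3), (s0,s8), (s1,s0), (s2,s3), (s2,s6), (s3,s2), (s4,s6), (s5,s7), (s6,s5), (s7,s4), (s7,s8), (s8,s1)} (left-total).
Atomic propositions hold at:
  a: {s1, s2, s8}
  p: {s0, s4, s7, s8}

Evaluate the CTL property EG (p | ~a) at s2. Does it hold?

No

Sat(~a) = {s0, s3, s4, s5, s6, s7}
Sat(p | ~a) = {s0, s3, s4, s5, s6, s7, s8}
EG (p | ~a): greatest fixpoint, start Z0 = {s0, s3, s4, s5, s6, s7, s8}, keep only states in Sat with some successor in Z. Z1 = {s0, s4, s5, s6, s7}; Z2 = {s4, s5, s6, s7}; fixed.
Sat(EG (p | ~a)) = {s4, s5, s6, s7}
s2 ∉ Sat(EG (p | ~a)) = {s4, s5, s6, s7}, so the formula does not hold at s2.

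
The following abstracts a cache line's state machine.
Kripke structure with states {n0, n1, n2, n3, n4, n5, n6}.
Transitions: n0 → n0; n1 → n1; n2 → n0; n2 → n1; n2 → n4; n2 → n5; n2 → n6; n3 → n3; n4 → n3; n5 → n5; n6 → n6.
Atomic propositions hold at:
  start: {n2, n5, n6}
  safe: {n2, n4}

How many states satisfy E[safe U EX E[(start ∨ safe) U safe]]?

Sat(start ∨ safe) = {n2, n4, n5, n6}
E[(start ∨ safe) U safe]: least fixpoint, start Z0 = Sat(safe) = {n2, n4}, add states in Sat(start ∨ safe) with some successor in Z. Already a fixed point.
Sat(E[(start ∨ safe) U safe]) = {n2, n4}
Sat(EX E[(start ∨ safe) U safe]) = {s : some successor in {n2, n4}} = {n2}
E[safe U EX E[(start ∨ safe) U safe]]: least fixpoint, start Z0 = Sat(EX E[(start ∨ safe) U safe]) = {n2}, add states in Sat(safe) with some successor in Z. Already a fixed point.
Sat(E[safe U EX E[(start ∨ safe) U safe]]) = {n2}
|Sat(E[safe U EX E[(start ∨ safe) U safe]])| = |{n2}| = 1.

1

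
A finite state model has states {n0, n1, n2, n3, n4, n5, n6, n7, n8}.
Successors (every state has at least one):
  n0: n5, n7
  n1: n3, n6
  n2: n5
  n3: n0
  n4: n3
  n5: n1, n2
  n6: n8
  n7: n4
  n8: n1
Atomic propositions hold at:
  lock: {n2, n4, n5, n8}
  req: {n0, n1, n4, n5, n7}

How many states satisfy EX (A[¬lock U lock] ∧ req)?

Sat(¬lock) = {n0, n1, n3, n6, n7}
A[¬lock U lock]: least fixpoint, start Z0 = Sat(lock) = {n2, n4, n5, n8}, add states in Sat(¬lock) with every successor in Z. Z1 = {n2, n4, n5, n6, n7, n8}; Z2 = {n0, n2, n4, n5, n6, n7, n8}; Z3 = {n0, n2, n3, n4, n5, n6, n7, n8}; Z4 = {n0, n1, n2, n3, n4, n5, n6, n7, n8}; fixed.
Sat(A[¬lock U lock]) = {n0, n1, n2, n3, n4, n5, n6, n7, n8}
Sat(A[¬lock U lock] ∧ req) = {n0, n1, n4, n5, n7}
Sat(EX (A[¬lock U lock] ∧ req)) = {s : some successor in {n0, n1, n4, n5, n7}} = {n0, n2, n3, n5, n7, n8}
|Sat(EX (A[¬lock U lock] ∧ req))| = |{n0, n2, n3, n5, n7, n8}| = 6.

6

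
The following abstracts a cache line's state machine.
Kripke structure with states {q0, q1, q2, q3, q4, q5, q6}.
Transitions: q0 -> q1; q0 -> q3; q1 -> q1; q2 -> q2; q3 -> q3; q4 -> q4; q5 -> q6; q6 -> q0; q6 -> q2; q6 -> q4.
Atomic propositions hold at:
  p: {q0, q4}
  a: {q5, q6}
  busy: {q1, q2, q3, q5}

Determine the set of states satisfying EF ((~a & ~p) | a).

{q0, q1, q2, q3, q5, q6}

Sat(~a) = {q0, q1, q2, q3, q4}
Sat(~p) = {q1, q2, q3, q5, q6}
Sat(~a & ~p) = {q1, q2, q3}
Sat((~a & ~p) | a) = {q1, q2, q3, q5, q6}
EF ((~a & ~p) | a): least fixpoint, start Z0 = {q1, q2, q3, q5, q6}, add states with some successor in Z. Z1 = {q0, q1, q2, q3, q5, q6}; fixed.
Sat(EF ((~a & ~p) | a)) = {q0, q1, q2, q3, q5, q6}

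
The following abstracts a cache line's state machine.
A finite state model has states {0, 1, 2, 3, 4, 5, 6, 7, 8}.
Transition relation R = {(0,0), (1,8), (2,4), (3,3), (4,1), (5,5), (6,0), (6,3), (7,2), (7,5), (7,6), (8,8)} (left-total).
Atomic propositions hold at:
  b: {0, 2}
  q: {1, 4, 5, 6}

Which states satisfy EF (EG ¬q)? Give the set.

Sat(¬q) = {0, 2, 3, 7, 8}
EG ¬q: greatest fixpoint, start Z0 = {0, 2, 3, 7, 8}, keep only states in Sat with some successor in Z. Z1 = {0, 3, 7, 8}; Z2 = {0, 3, 8}; fixed.
Sat(EG ¬q) = {0, 3, 8}
EF (EG ¬q): least fixpoint, start Z0 = {0, 3, 8}, add states with some successor in Z. Z1 = {0, 1, 3, 6, 8}; Z2 = {0, 1, 3, 4, 6, 7, 8}; Z3 = {0, 1, 2, 3, 4, 6, 7, 8}; fixed.
Sat(EF (EG ¬q)) = {0, 1, 2, 3, 4, 6, 7, 8}

{0, 1, 2, 3, 4, 6, 7, 8}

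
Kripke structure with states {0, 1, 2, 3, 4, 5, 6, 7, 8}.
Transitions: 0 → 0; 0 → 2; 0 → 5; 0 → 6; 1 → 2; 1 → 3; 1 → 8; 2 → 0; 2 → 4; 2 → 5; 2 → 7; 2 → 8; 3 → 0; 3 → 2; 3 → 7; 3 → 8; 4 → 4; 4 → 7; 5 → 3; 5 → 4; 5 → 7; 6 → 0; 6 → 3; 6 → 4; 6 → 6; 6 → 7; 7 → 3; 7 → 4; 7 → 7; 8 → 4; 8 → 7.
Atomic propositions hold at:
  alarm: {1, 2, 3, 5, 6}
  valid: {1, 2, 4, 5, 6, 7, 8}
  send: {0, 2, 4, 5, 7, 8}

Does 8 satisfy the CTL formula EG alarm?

EG alarm: greatest fixpoint, start Z0 = {1, 2, 3, 5, 6}, keep only states in Sat with some successor in Z. Already a fixed point.
Sat(EG alarm) = {1, 2, 3, 5, 6}
8 ∉ Sat(EG alarm) = {1, 2, 3, 5, 6}, so the formula does not hold at 8.

No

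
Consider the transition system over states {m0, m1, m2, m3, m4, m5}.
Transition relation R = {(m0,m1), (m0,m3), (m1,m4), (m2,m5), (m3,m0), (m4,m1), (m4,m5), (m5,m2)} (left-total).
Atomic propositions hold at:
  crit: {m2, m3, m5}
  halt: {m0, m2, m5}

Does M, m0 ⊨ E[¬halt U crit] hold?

No

Sat(¬halt) = {m1, m3, m4}
E[¬halt U crit]: least fixpoint, start Z0 = Sat(crit) = {m2, m3, m5}, add states in Sat(¬halt) with some successor in Z. Z1 = {m2, m3, m4, m5}; Z2 = {m1, m2, m3, m4, m5}; fixed.
Sat(E[¬halt U crit]) = {m1, m2, m3, m4, m5}
m0 ∉ Sat(E[¬halt U crit]) = {m1, m2, m3, m4, m5}, so the formula does not hold at m0.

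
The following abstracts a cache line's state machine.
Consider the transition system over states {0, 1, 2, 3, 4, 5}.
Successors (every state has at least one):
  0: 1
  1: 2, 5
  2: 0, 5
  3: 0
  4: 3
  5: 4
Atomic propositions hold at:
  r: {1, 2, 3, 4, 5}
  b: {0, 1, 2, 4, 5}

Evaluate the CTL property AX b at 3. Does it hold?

Yes

Sat(AX b) = {s : every successor in {0, 1, 2, 4, 5}} = {0, 1, 2, 3, 5}
3 ∈ Sat(AX b) = {0, 1, 2, 3, 5}, so the formula holds at 3.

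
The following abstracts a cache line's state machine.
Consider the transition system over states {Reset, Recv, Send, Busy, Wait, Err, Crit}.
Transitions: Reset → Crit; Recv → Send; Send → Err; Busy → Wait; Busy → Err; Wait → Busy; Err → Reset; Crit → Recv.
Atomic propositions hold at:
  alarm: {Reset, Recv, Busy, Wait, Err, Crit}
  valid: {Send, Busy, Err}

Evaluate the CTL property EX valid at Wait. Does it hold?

Sat(EX valid) = {s : some successor in {Send, Busy, Err}} = {Recv, Send, Busy, Wait}
Wait ∈ Sat(EX valid) = {Recv, Send, Busy, Wait}, so the formula holds at Wait.

Yes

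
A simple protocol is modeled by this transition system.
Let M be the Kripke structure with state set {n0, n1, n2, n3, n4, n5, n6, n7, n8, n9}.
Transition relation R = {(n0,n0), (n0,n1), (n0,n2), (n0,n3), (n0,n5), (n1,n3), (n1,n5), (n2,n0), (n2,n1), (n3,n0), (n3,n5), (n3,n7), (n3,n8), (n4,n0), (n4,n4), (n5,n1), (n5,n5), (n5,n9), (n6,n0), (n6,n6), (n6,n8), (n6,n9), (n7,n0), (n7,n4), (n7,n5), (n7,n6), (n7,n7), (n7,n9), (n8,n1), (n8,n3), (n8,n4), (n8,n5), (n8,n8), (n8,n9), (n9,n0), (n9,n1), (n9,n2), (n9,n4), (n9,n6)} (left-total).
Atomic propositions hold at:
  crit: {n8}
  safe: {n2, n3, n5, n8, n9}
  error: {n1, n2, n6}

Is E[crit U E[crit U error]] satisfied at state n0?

No

E[crit U error]: least fixpoint, start Z0 = Sat(error) = {n1, n2, n6}, add states in Sat(crit) with some successor in Z. Z1 = {n1, n2, n6, n8}; fixed.
Sat(E[crit U error]) = {n1, n2, n6, n8}
E[crit U E[crit U error]]: least fixpoint, start Z0 = Sat(E[crit U error]) = {n1, n2, n6, n8}, add states in Sat(crit) with some successor in Z. Already a fixed point.
Sat(E[crit U E[crit U error]]) = {n1, n2, n6, n8}
n0 ∉ Sat(E[crit U E[crit U error]]) = {n1, n2, n6, n8}, so the formula does not hold at n0.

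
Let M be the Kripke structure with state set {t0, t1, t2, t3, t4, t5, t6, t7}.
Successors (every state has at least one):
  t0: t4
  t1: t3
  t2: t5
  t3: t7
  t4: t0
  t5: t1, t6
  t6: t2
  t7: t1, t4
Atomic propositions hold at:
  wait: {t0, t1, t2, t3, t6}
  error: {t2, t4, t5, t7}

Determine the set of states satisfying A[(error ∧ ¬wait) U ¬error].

{t0, t1, t3, t4, t5, t6, t7}

Sat(¬wait) = {t4, t5, t7}
Sat(error ∧ ¬wait) = {t4, t5, t7}
Sat(¬error) = {t0, t1, t3, t6}
A[(error ∧ ¬wait) U ¬error]: least fixpoint, start Z0 = Sat(¬error) = {t0, t1, t3, t6}, add states in Sat(error ∧ ¬wait) with every successor in Z. Z1 = {t0, t1, t3, t4, t5, t6}; Z2 = {t0, t1, t3, t4, t5, t6, t7}; fixed.
Sat(A[(error ∧ ¬wait) U ¬error]) = {t0, t1, t3, t4, t5, t6, t7}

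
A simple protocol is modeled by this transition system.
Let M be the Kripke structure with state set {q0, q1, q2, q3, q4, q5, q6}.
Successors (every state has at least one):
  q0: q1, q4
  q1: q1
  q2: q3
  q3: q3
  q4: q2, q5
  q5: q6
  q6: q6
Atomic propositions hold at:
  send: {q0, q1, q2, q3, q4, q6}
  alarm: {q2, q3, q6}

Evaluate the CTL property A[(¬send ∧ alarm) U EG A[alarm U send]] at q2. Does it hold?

Sat(¬send) = {q5}
Sat(¬send ∧ alarm) = ∅
A[alarm U send]: least fixpoint, start Z0 = Sat(send) = {q0, q1, q2, q3, q4, q6}, add states in Sat(alarm) with every successor in Z. Already a fixed point.
Sat(A[alarm U send]) = {q0, q1, q2, q3, q4, q6}
EG A[alarm U send]: greatest fixpoint, start Z0 = {q0, q1, q2, q3, q4, q6}, keep only states in Sat with some successor in Z. Already a fixed point.
Sat(EG A[alarm U send]) = {q0, q1, q2, q3, q4, q6}
A[(¬send ∧ alarm) U EG A[alarm U send]]: least fixpoint, start Z0 = Sat(EG A[alarm U send]) = {q0, q1, q2, q3, q4, q6}, add states in Sat(¬send ∧ alarm) with every successor in Z. Already a fixed point.
Sat(A[(¬send ∧ alarm) U EG A[alarm U send]]) = {q0, q1, q2, q3, q4, q6}
q2 ∈ Sat(A[(¬send ∧ alarm) U EG A[alarm U send]]) = {q0, q1, q2, q3, q4, q6}, so the formula holds at q2.

Yes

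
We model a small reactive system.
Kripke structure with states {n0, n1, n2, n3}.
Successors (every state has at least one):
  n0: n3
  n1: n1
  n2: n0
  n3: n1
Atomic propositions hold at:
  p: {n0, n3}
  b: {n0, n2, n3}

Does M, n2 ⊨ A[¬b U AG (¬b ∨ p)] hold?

Sat(¬b) = {n1}
Sat(¬b ∨ p) = {n0, n1, n3}
AG (¬b ∨ p): greatest fixpoint, start Z0 = {n0, n1, n3}, keep only states in Sat with every successor in Z. Already a fixed point.
Sat(AG (¬b ∨ p)) = {n0, n1, n3}
A[¬b U AG (¬b ∨ p)]: least fixpoint, start Z0 = Sat(AG (¬b ∨ p)) = {n0, n1, n3}, add states in Sat(¬b) with every successor in Z. Already a fixed point.
Sat(A[¬b U AG (¬b ∨ p)]) = {n0, n1, n3}
n2 ∉ Sat(A[¬b U AG (¬b ∨ p)]) = {n0, n1, n3}, so the formula does not hold at n2.

No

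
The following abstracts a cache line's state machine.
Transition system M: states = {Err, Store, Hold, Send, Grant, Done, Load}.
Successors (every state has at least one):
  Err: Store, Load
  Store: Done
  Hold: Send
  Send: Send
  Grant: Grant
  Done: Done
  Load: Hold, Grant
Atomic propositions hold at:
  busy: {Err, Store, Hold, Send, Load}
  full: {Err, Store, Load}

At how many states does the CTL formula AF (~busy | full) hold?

Sat(~busy) = {Grant, Done}
Sat(~busy | full) = {Err, Store, Grant, Done, Load}
AF (~busy | full): least fixpoint, start Z0 = {Err, Store, Grant, Done, Load}, add states with every successor in Z. Already a fixed point.
Sat(AF (~busy | full)) = {Err, Store, Grant, Done, Load}
|Sat(AF (~busy | full))| = |{Err, Store, Grant, Done, Load}| = 5.

5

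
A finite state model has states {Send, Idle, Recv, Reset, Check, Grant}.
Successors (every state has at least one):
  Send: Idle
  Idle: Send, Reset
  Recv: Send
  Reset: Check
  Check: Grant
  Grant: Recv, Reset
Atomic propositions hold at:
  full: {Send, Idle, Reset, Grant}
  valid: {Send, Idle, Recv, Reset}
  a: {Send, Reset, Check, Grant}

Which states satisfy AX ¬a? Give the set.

{Send}

Sat(¬a) = {Idle, Recv}
Sat(AX ¬a) = {s : every successor in {Idle, Recv}} = {Send}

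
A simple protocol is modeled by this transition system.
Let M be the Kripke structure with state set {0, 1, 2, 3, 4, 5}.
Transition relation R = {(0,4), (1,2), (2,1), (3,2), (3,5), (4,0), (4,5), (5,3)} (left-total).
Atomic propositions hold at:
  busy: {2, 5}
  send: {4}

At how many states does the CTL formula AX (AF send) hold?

1

AF send: least fixpoint, start Z0 = {4}, add states with every successor in Z. Z1 = {0, 4}; fixed.
Sat(AF send) = {0, 4}
Sat(AX (AF send)) = {s : every successor in {0, 4}} = {0}
|Sat(AX (AF send))| = |{0}| = 1.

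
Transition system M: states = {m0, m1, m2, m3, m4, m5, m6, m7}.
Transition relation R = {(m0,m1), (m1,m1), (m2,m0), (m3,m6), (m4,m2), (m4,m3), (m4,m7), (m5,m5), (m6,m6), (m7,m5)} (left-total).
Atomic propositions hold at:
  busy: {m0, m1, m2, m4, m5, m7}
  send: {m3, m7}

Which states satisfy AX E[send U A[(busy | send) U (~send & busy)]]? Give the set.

{m0, m1, m2, m5, m7}

Sat(busy | send) = {m0, m1, m2, m3, m4, m5, m7}
Sat(~send) = {m0, m1, m2, m4, m5, m6}
Sat(~send & busy) = {m0, m1, m2, m4, m5}
A[(busy | send) U (~send & busy)]: least fixpoint, start Z0 = Sat((~send & busy)) = {m0, m1, m2, m4, m5}, add states in Sat(busy | send) with every successor in Z. Z1 = {m0, m1, m2, m4, m5, m7}; fixed.
Sat(A[(busy | send) U (~send & busy)]) = {m0, m1, m2, m4, m5, m7}
E[send U A[(busy | send) U (~send & busy)]]: least fixpoint, start Z0 = Sat(A[(busy | send) U (~send & busy)]) = {m0, m1, m2, m4, m5, m7}, add states in Sat(send) with some successor in Z. Already a fixed point.
Sat(E[send U A[(busy | send) U (~send & busy)]]) = {m0, m1, m2, m4, m5, m7}
Sat(AX E[send U A[(busy | send) U (~send & busy)]]) = {s : every successor in {m0, m1, m2, m4, m5, m7}} = {m0, m1, m2, m5, m7}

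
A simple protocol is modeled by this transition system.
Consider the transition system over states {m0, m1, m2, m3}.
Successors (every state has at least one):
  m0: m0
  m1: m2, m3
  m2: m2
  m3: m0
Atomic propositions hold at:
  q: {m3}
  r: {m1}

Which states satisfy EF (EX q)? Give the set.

{m1}

Sat(EX q) = {s : some successor in {m3}} = {m1}
EF (EX q): least fixpoint, start Z0 = {m1}, add states with some successor in Z. Already a fixed point.
Sat(EF (EX q)) = {m1}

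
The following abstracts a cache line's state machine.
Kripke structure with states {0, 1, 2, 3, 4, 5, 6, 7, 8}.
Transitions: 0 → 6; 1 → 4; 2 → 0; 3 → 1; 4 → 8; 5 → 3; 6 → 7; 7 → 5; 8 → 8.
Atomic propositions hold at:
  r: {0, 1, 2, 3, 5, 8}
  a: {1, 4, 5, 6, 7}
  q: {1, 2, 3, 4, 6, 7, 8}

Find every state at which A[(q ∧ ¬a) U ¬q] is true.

{0, 2, 5}

Sat(¬a) = {0, 2, 3, 8}
Sat(q ∧ ¬a) = {2, 3, 8}
Sat(¬q) = {0, 5}
A[(q ∧ ¬a) U ¬q]: least fixpoint, start Z0 = Sat(¬q) = {0, 5}, add states in Sat(q ∧ ¬a) with every successor in Z. Z1 = {0, 2, 5}; fixed.
Sat(A[(q ∧ ¬a) U ¬q]) = {0, 2, 5}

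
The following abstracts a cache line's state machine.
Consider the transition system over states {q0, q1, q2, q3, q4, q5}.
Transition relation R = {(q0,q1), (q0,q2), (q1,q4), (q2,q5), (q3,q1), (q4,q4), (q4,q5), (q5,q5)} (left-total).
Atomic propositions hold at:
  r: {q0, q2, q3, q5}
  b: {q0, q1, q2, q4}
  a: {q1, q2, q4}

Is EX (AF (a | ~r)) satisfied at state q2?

Sat(~r) = {q1, q4}
Sat(a | ~r) = {q1, q2, q4}
AF (a | ~r): least fixpoint, start Z0 = {q1, q2, q4}, add states with every successor in Z. Z1 = {q0, q1, q2, q3, q4}; fixed.
Sat(AF (a | ~r)) = {q0, q1, q2, q3, q4}
Sat(EX (AF (a | ~r))) = {s : some successor in {q0, q1, q2, q3, q4}} = {q0, q1, q3, q4}
q2 ∉ Sat(EX (AF (a | ~r))) = {q0, q1, q3, q4}, so the formula does not hold at q2.

No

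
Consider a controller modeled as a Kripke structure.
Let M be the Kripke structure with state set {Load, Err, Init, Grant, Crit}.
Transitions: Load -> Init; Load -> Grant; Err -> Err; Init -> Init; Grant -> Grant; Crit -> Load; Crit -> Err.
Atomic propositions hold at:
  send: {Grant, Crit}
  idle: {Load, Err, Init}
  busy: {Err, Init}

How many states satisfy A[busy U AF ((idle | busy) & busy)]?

Sat(idle | busy) = {Load, Err, Init}
Sat((idle | busy) & busy) = {Err, Init}
AF ((idle | busy) & busy): least fixpoint, start Z0 = {Err, Init}, add states with every successor in Z. Already a fixed point.
Sat(AF ((idle | busy) & busy)) = {Err, Init}
A[busy U AF ((idle | busy) & busy)]: least fixpoint, start Z0 = Sat(AF ((idle | busy) & busy)) = {Err, Init}, add states in Sat(busy) with every successor in Z. Already a fixed point.
Sat(A[busy U AF ((idle | busy) & busy)]) = {Err, Init}
|Sat(A[busy U AF ((idle | busy) & busy)])| = |{Err, Init}| = 2.

2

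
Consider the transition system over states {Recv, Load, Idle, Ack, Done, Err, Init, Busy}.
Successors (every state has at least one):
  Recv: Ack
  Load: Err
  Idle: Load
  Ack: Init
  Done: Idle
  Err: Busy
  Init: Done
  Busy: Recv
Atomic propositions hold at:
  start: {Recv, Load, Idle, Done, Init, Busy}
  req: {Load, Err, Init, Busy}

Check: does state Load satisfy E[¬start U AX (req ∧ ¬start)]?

Sat(¬start) = {Ack, Err}
Sat(req ∧ ¬start) = {Err}
Sat(AX (req ∧ ¬start)) = {s : every successor in {Err}} = {Load}
E[¬start U AX (req ∧ ¬start)]: least fixpoint, start Z0 = Sat(AX (req ∧ ¬start)) = {Load}, add states in Sat(¬start) with some successor in Z. Already a fixed point.
Sat(E[¬start U AX (req ∧ ¬start)]) = {Load}
Load ∈ Sat(E[¬start U AX (req ∧ ¬start)]) = {Load}, so the formula holds at Load.

Yes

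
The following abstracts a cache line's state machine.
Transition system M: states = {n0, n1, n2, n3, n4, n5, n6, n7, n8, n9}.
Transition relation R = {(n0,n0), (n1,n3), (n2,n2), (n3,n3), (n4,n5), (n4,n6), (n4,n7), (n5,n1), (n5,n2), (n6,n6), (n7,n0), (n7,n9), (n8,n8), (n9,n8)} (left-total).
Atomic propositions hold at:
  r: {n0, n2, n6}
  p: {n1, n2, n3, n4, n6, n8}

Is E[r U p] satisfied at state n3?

E[r U p]: least fixpoint, start Z0 = Sat(p) = {n1, n2, n3, n4, n6, n8}, add states in Sat(r) with some successor in Z. Already a fixed point.
Sat(E[r U p]) = {n1, n2, n3, n4, n6, n8}
n3 ∈ Sat(E[r U p]) = {n1, n2, n3, n4, n6, n8}, so the formula holds at n3.

Yes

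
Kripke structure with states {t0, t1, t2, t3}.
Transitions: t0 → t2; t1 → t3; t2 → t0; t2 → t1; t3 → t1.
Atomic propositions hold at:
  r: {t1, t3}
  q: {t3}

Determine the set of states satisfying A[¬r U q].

Sat(¬r) = {t0, t2}
A[¬r U q]: least fixpoint, start Z0 = Sat(q) = {t3}, add states in Sat(¬r) with every successor in Z. Already a fixed point.
Sat(A[¬r U q]) = {t3}

{t3}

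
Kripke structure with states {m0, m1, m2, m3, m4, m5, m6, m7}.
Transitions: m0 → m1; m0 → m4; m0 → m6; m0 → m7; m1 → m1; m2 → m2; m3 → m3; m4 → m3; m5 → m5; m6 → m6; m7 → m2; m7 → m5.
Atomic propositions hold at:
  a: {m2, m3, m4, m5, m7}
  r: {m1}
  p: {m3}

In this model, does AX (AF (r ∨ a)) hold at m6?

Sat(r ∨ a) = {m1, m2, m3, m4, m5, m7}
AF (r ∨ a): least fixpoint, start Z0 = {m1, m2, m3, m4, m5, m7}, add states with every successor in Z. Already a fixed point.
Sat(AF (r ∨ a)) = {m1, m2, m3, m4, m5, m7}
Sat(AX (AF (r ∨ a))) = {s : every successor in {m1, m2, m3, m4, m5, m7}} = {m1, m2, m3, m4, m5, m7}
m6 ∉ Sat(AX (AF (r ∨ a))) = {m1, m2, m3, m4, m5, m7}, so the formula does not hold at m6.

No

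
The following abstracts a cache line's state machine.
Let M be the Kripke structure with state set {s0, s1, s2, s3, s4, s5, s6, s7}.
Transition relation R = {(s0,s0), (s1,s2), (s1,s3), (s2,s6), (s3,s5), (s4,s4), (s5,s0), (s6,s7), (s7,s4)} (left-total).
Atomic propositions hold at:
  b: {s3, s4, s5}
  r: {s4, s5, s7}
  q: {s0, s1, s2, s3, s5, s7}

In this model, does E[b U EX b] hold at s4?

Sat(EX b) = {s : some successor in {s3, s4, s5}} = {s1, s3, s4, s7}
E[b U EX b]: least fixpoint, start Z0 = Sat(EX b) = {s1, s3, s4, s7}, add states in Sat(b) with some successor in Z. Already a fixed point.
Sat(E[b U EX b]) = {s1, s3, s4, s7}
s4 ∈ Sat(E[b U EX b]) = {s1, s3, s4, s7}, so the formula holds at s4.

Yes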